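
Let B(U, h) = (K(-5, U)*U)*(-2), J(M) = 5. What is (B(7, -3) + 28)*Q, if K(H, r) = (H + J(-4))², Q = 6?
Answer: 168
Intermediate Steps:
K(H, r) = (5 + H)² (K(H, r) = (H + 5)² = (5 + H)²)
B(U, h) = 0 (B(U, h) = ((5 - 5)²*U)*(-2) = (0²*U)*(-2) = (0*U)*(-2) = 0*(-2) = 0)
(B(7, -3) + 28)*Q = (0 + 28)*6 = 28*6 = 168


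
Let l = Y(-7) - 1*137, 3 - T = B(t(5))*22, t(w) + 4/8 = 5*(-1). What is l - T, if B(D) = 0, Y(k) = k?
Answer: -147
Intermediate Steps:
t(w) = -11/2 (t(w) = -½ + 5*(-1) = -½ - 5 = -11/2)
T = 3 (T = 3 - 0*22 = 3 - 1*0 = 3 + 0 = 3)
l = -144 (l = -7 - 1*137 = -7 - 137 = -144)
l - T = -144 - 1*3 = -144 - 3 = -147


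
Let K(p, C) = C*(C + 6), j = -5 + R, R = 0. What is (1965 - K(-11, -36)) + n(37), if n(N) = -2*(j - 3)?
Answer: 901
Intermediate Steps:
j = -5 (j = -5 + 0 = -5)
n(N) = 16 (n(N) = -2*(-5 - 3) = -2*(-8) = 16)
K(p, C) = C*(6 + C)
(1965 - K(-11, -36)) + n(37) = (1965 - (-36)*(6 - 36)) + 16 = (1965 - (-36)*(-30)) + 16 = (1965 - 1*1080) + 16 = (1965 - 1080) + 16 = 885 + 16 = 901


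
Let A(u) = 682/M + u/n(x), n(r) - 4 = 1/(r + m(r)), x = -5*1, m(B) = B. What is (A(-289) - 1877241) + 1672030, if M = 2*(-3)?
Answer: -2670184/13 ≈ -2.0540e+5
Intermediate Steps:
x = -5
n(r) = 4 + 1/(2*r) (n(r) = 4 + 1/(r + r) = 4 + 1/(2*r))
M = -6
A(u) = -341/3 + 10*u/39 (A(u) = 682/(-6) + u/(4 + (1/2)/(-5)) = 682*(-1/6) + u/(4 + (1/2)*(-1/5)) = -341/3 + u/(4 - 1/10) = -341/3 + u/(39/10) = -341/3 + u*(10/39) = -341/3 + 10*u/39)
(A(-289) - 1877241) + 1672030 = ((-341/3 + (10/39)*(-289)) - 1877241) + 1672030 = ((-341/3 - 2890/39) - 1877241) + 1672030 = (-2441/13 - 1877241) + 1672030 = -24406574/13 + 1672030 = -2670184/13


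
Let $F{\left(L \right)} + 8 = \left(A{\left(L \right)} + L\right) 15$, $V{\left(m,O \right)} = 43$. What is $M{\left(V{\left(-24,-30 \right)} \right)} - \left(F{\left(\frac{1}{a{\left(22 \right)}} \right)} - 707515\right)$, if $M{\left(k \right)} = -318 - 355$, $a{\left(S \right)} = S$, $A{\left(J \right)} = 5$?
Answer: $\frac{15549035}{22} \approx 7.0677 \cdot 10^{5}$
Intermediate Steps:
$M{\left(k \right)} = -673$ ($M{\left(k \right)} = -318 - 355 = -673$)
$F{\left(L \right)} = 67 + 15 L$ ($F{\left(L \right)} = -8 + \left(5 + L\right) 15 = -8 + \left(75 + 15 L\right) = 67 + 15 L$)
$M{\left(V{\left(-24,-30 \right)} \right)} - \left(F{\left(\frac{1}{a{\left(22 \right)}} \right)} - 707515\right) = -673 - \left(\left(67 + \frac{15}{22}\right) - 707515\right) = -673 - \left(\frac{1489}{22} - 707515\right) = -673 - - \frac{15563841}{22} = -673 + \frac{15563841}{22} = \frac{15549035}{22}$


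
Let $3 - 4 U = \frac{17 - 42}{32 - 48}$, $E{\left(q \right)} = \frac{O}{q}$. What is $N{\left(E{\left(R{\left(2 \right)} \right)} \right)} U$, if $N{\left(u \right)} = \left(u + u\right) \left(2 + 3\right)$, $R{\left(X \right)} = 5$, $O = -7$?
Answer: $- \frac{161}{32} \approx -5.0313$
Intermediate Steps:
$E{\left(q \right)} = - \frac{7}{q}$
$U = \frac{23}{64}$ ($U = \frac{3}{4} - \frac{\left(17 - 42\right) \frac{1}{32 - 48}}{4} = \frac{3}{4} - \frac{\left(-25\right) \frac{1}{-16}}{4} = \frac{3}{4} - \frac{\left(-25\right) \left(- \frac{1}{16}\right)}{4} = \frac{3}{4} - \frac{25}{64} = \frac{23}{64} \approx 0.35938$)
$N{\left(u \right)} = 10 u$ ($N{\left(u \right)} = 2 u 5 = 10 u$)
$N{\left(E{\left(R{\left(2 \right)} \right)} \right)} U = 10 \left(- \frac{7}{5}\right) \frac{23}{64} = \left(-14\right) \frac{23}{64} = - \frac{161}{32}$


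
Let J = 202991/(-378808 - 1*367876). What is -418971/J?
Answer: 312838942164/202991 ≈ 1.5411e+6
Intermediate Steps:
J = -202991/746684 (J = 202991/(-378808 - 367876) = 202991/(-746684) = 202991*(-1/746684) = -202991/746684 ≈ -0.27186)
-418971/J = -418971/(-202991/746684) = -418971*(-746684/202991) = 312838942164/202991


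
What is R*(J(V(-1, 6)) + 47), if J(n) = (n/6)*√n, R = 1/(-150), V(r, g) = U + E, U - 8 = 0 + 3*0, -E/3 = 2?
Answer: -47/150 - √2/450 ≈ -0.31648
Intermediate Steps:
E = -6 (E = -3*2 = -6)
U = 8 (U = 8 + (0 + 3*0) = 8 + (0 + 0) = 8 + 0 = 8)
V(r, g) = 2 (V(r, g) = 8 - 6 = 2)
R = -1/150 ≈ -0.0066667
J(n) = n^(3/2)/6 (J(n) = (n*(⅙))*√n = (n/6)*√n = n^(3/2)/6)
R*(J(V(-1, 6)) + 47) = -(2^(3/2)/6 + 47)/150 = -((2*√2)/6 + 47)/150 = -(√2/3 + 47)/150 = -(47 + √2/3)/150 = -47/150 - √2/450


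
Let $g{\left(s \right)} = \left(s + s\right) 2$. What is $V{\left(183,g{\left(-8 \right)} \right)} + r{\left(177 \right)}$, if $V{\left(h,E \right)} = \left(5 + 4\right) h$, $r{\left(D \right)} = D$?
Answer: $1824$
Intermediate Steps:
$g{\left(s \right)} = 4 s$ ($g{\left(s \right)} = 2 s 2 = 4 s$)
$V{\left(h,E \right)} = 9 h$
$V{\left(183,g{\left(-8 \right)} \right)} + r{\left(177 \right)} = 9 \cdot 183 + 177 = 1647 + 177 = 1824$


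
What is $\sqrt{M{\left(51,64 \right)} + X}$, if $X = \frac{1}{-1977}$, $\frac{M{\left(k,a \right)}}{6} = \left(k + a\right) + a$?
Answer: $\frac{67 \sqrt{935121}}{1977} \approx 32.772$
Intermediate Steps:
$M{\left(k,a \right)} = 6 k + 12 a$ ($M{\left(k,a \right)} = 6 \left(\left(k + a\right) + a\right) = 6 \left(\left(a + k\right) + a\right) = 6 \left(k + 2 a\right) = 6 k + 12 a$)
$X = - \frac{1}{1977} \approx -0.00050582$
$\sqrt{M{\left(51,64 \right)} + X} = \sqrt{\left(6 \cdot 51 + 12 \cdot 64\right) - \frac{1}{1977}} = \sqrt{\left(306 + 768\right) - \frac{1}{1977}} = \sqrt{1074 - \frac{1}{1977}} = \sqrt{\frac{2123297}{1977}} = \frac{67 \sqrt{935121}}{1977}$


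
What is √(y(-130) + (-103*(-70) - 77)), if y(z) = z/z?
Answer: √7134 ≈ 84.463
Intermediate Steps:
y(z) = 1
√(y(-130) + (-103*(-70) - 77)) = √(1 + (-103*(-70) - 77)) = √(1 + (7210 - 77)) = √(1 + 7133) = √7134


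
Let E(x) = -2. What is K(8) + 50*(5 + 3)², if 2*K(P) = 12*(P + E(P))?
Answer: 3236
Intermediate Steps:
K(P) = -12 + 6*P (K(P) = (12*(P - 2))/2 = (12*(-2 + P))/2 = (-24 + 12*P)/2 = -12 + 6*P)
K(8) + 50*(5 + 3)² = (-12 + 6*8) + 50*(5 + 3)² = (-12 + 48) + 50*8² = 36 + 50*64 = 36 + 3200 = 3236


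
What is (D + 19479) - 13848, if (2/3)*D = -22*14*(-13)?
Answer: 11637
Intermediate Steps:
D = 6006 (D = 3*(-22*14*(-13))/2 = 3*(-308*(-13))/2 = (3/2)*4004 = 6006)
(D + 19479) - 13848 = (6006 + 19479) - 13848 = 25485 - 13848 = 11637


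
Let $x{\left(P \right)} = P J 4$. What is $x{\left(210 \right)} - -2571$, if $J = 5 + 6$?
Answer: $11811$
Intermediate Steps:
$J = 11$
$x{\left(P \right)} = 44 P$ ($x{\left(P \right)} = P 11 \cdot 4 = 11 P 4 = 44 P$)
$x{\left(210 \right)} - -2571 = 44 \cdot 210 - -2571 = 9240 + 2571 = 11811$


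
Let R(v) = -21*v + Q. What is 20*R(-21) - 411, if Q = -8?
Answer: 8249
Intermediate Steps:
R(v) = -8 - 21*v (R(v) = -21*v - 8 = -8 - 21*v)
20*R(-21) - 411 = 20*(-8 - 21*(-21)) - 411 = 20*(-8 + 441) - 411 = 20*433 - 411 = 8660 - 411 = 8249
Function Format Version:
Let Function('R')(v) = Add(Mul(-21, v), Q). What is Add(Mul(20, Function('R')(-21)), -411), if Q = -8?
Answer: 8249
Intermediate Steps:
Function('R')(v) = Add(-8, Mul(-21, v)) (Function('R')(v) = Add(Mul(-21, v), -8) = Add(-8, Mul(-21, v)))
Add(Mul(20, Function('R')(-21)), -411) = Add(Mul(20, Add(-8, Mul(-21, -21))), -411) = Add(Mul(20, Add(-8, 441)), -411) = Add(Mul(20, 433), -411) = Add(8660, -411) = 8249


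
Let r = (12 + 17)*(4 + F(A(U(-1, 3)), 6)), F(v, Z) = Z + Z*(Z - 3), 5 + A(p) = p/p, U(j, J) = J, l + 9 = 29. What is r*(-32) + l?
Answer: -25964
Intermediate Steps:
l = 20 (l = -9 + 29 = 20)
A(p) = -4 (A(p) = -5 + p/p = -5 + 1 = -4)
F(v, Z) = Z + Z*(-3 + Z)
r = 812 (r = (12 + 17)*(4 + 6*(-2 + 6)) = 29*(4 + 6*4) = 29*(4 + 24) = 29*28 = 812)
r*(-32) + l = 812*(-32) + 20 = -25984 + 20 = -25964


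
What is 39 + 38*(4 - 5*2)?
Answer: -189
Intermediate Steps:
39 + 38*(4 - 5*2) = 39 + 38*(4 - 10) = 39 + 38*(-6) = 39 - 228 = -189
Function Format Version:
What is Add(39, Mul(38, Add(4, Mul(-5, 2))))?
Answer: -189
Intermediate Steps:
Add(39, Mul(38, Add(4, Mul(-5, 2)))) = Add(39, Mul(38, Add(4, -10))) = Add(39, Mul(38, -6)) = Add(39, -228) = -189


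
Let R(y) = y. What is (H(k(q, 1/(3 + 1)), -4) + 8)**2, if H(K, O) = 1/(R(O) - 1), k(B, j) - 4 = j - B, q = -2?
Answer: 1521/25 ≈ 60.840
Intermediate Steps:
k(B, j) = 4 + j - B (k(B, j) = 4 + (j - B) = 4 + j - B)
H(K, O) = 1/(-1 + O) (H(K, O) = 1/(O - 1) = 1/(-1 + O))
(H(k(q, 1/(3 + 1)), -4) + 8)**2 = (1/(-1 - 4) + 8)**2 = (1/(-5) + 8)**2 = (-1/5 + 8)**2 = (39/5)**2 = 1521/25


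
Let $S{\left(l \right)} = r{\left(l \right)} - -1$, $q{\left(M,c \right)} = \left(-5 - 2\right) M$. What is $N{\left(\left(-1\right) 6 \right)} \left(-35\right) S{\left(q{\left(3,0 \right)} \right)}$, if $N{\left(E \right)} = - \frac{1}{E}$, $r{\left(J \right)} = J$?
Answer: $\frac{350}{3} \approx 116.67$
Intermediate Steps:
$q{\left(M,c \right)} = - 7 M$ ($q{\left(M,c \right)} = \left(-5 - 2\right) M = - 7 M$)
$S{\left(l \right)} = 1 + l$ ($S{\left(l \right)} = l - -1 = l + 1 = 1 + l$)
$N{\left(\left(-1\right) 6 \right)} \left(-35\right) S{\left(q{\left(3,0 \right)} \right)} = - \frac{1}{\left(-1\right) 6} \left(-35\right) \left(1 - 21\right) = - \frac{1}{-6} \left(-35\right) \left(1 - 21\right) = \left(-1\right) \left(- \frac{1}{6}\right) \left(-35\right) \left(-20\right) = \frac{1}{6} \left(-35\right) \left(-20\right) = \left(- \frac{35}{6}\right) \left(-20\right) = \frac{350}{3}$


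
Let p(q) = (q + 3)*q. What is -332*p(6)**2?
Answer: -968112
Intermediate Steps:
p(q) = q*(3 + q) (p(q) = (3 + q)*q = q*(3 + q))
-332*p(6)**2 = -332*(6*(3 + 6))**2 = -332*(6*9)**2 = -332*54**2 = -968112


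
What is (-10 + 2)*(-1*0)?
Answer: 0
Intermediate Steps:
(-10 + 2)*(-1*0) = -8*0 = 0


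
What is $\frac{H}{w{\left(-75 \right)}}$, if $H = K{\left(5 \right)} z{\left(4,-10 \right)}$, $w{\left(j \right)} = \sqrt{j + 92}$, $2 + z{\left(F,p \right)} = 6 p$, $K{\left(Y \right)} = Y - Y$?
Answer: $0$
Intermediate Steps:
$K{\left(Y \right)} = 0$
$z{\left(F,p \right)} = -2 + 6 p$
$w{\left(j \right)} = \sqrt{92 + j}$
$H = 0$ ($H = 0 \left(-2 + 6 \left(-10\right)\right) = 0 \left(-2 - 60\right) = 0 \left(-62\right) = 0$)
$\frac{H}{w{\left(-75 \right)}} = \frac{0}{\sqrt{92 - 75}} = \frac{0}{\sqrt{17}} = 0 \frac{\sqrt{17}}{17} = 0$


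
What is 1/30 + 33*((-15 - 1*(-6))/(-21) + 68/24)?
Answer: 11306/105 ≈ 107.68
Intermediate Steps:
1/30 + 33*((-15 - 1*(-6))/(-21) + 68/24) = 1/30 + 33*((-15 + 6)*(-1/21) + 68*(1/24)) = 1/30 + 33*(-9*(-1/21) + 17/6) = 1/30 + 33*(3/7 + 17/6) = 1/30 + 33*(137/42) = 1/30 + 1507/14 = 11306/105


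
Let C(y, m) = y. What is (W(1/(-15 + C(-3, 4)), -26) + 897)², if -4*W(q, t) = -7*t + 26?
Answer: 714025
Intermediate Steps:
W(q, t) = -13/2 + 7*t/4 (W(q, t) = -(-7*t + 26)/4 = -(26 - 7*t)/4 = -13/2 + 7*t/4)
(W(1/(-15 + C(-3, 4)), -26) + 897)² = ((-13/2 + (7/4)*(-26)) + 897)² = ((-13/2 - 91/2) + 897)² = (-52 + 897)² = 845² = 714025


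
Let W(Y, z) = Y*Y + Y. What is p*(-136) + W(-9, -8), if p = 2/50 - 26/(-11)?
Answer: -70096/275 ≈ -254.89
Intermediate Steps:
W(Y, z) = Y + Y**2 (W(Y, z) = Y**2 + Y = Y + Y**2)
p = 661/275 (p = 2*(1/50) - 26*(-1/11) = 1/25 + 26/11 = 661/275 ≈ 2.4036)
p*(-136) + W(-9, -8) = (661/275)*(-136) - 9*(1 - 9) = -89896/275 - 9*(-8) = -89896/275 + 72 = -70096/275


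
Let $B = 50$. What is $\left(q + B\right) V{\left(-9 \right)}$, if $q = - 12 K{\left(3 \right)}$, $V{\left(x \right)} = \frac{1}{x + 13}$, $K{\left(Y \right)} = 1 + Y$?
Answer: $\frac{1}{2} \approx 0.5$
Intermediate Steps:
$V{\left(x \right)} = \frac{1}{13 + x}$
$q = -48$ ($q = - 12 \left(1 + 3\right) = \left(-12\right) 4 = -48$)
$\left(q + B\right) V{\left(-9 \right)} = \frac{-48 + 50}{13 - 9} = \frac{2}{4} = 2 \cdot \frac{1}{4} = \frac{1}{2}$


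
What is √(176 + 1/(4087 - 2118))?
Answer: 3*√75816345/1969 ≈ 13.267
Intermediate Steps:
√(176 + 1/(4087 - 2118)) = √(176 + 1/1969) = √(346545/1969) = 3*√75816345/1969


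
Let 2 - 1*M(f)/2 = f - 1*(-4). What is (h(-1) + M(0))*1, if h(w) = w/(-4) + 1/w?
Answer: -19/4 ≈ -4.7500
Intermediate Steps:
h(w) = 1/w - w/4 (h(w) = w*(-¼) + 1/w = -w/4 + 1/w = 1/w - w/4)
M(f) = -4 - 2*f (M(f) = 4 - 2*(f - 1*(-4)) = 4 - 2*(f + 4) = 4 - 2*(4 + f) = 4 + (-8 - 2*f) = -4 - 2*f)
(h(-1) + M(0))*1 = ((1/(-1) - ¼*(-1)) + (-4 - 2*0))*1 = ((-1 + ¼) + (-4 + 0))*1 = (-¾ - 4)*1 = -19/4*1 = -19/4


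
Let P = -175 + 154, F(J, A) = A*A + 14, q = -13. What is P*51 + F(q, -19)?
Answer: -696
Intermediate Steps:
F(J, A) = 14 + A**2 (F(J, A) = A**2 + 14 = 14 + A**2)
P = -21
P*51 + F(q, -19) = -21*51 + (14 + (-19)**2) = -1071 + (14 + 361) = -1071 + 375 = -696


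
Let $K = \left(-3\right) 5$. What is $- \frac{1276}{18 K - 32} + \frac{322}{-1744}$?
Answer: $\frac{532025}{131672} \approx 4.0405$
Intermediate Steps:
$K = -15$
$- \frac{1276}{18 K - 32} + \frac{322}{-1744} = - \frac{1276}{18 \left(-15\right) - 32} + \frac{322}{-1744} = - \frac{1276}{-270 - 32} + 322 \left(- \frac{1}{1744}\right) = - \frac{1276}{-302} - \frac{161}{872} = \left(-1276\right) \left(- \frac{1}{302}\right) - \frac{161}{872} = \frac{638}{151} - \frac{161}{872} = \frac{532025}{131672}$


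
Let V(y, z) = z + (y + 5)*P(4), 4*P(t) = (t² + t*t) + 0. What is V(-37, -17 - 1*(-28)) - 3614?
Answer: -3859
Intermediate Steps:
P(t) = t²/2 (P(t) = ((t² + t*t) + 0)/4 = ((t² + t²) + 0)/4 = (2*t² + 0)/4 = (2*t²)/4 = t²/2)
V(y, z) = 40 + z + 8*y (V(y, z) = z + (y + 5)*((½)*4²) = z + (5 + y)*((½)*16) = z + (5 + y)*8 = z + (40 + 8*y) = 40 + z + 8*y)
V(-37, -17 - 1*(-28)) - 3614 = (40 + (-17 - 1*(-28)) + 8*(-37)) - 3614 = (40 + (-17 + 28) - 296) - 3614 = (40 + 11 - 296) - 3614 = -245 - 3614 = -3859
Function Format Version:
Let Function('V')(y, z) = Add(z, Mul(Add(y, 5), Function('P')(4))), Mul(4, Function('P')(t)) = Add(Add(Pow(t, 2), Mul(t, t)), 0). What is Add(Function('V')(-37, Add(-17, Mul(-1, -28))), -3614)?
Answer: -3859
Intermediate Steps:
Function('P')(t) = Mul(Rational(1, 2), Pow(t, 2)) (Function('P')(t) = Mul(Rational(1, 4), Add(Add(Pow(t, 2), Mul(t, t)), 0)) = Mul(Rational(1, 4), Add(Add(Pow(t, 2), Pow(t, 2)), 0)) = Mul(Rational(1, 4), Add(Mul(2, Pow(t, 2)), 0)) = Mul(Rational(1, 4), Mul(2, Pow(t, 2))) = Mul(Rational(1, 2), Pow(t, 2)))
Function('V')(y, z) = Add(40, z, Mul(8, y)) (Function('V')(y, z) = Add(z, Mul(Add(y, 5), Mul(Rational(1, 2), Pow(4, 2)))) = Add(z, Mul(Add(5, y), Mul(Rational(1, 2), 16))) = Add(z, Mul(Add(5, y), 8)) = Add(z, Add(40, Mul(8, y))) = Add(40, z, Mul(8, y)))
Add(Function('V')(-37, Add(-17, Mul(-1, -28))), -3614) = Add(Add(40, Add(-17, Mul(-1, -28)), Mul(8, -37)), -3614) = Add(Add(40, Add(-17, 28), -296), -3614) = Add(Add(40, 11, -296), -3614) = Add(-245, -3614) = -3859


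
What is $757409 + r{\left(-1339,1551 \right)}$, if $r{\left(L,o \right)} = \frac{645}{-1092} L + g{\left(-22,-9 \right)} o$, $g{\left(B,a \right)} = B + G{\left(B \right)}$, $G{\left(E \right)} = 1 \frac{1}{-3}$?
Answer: $\frac{20259705}{28} \approx 7.2356 \cdot 10^{5}$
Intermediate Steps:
$G{\left(E \right)} = - \frac{1}{3}$ ($G{\left(E \right)} = 1 \left(- \frac{1}{3}\right) = - \frac{1}{3}$)
$g{\left(B,a \right)} = - \frac{1}{3} + B$ ($g{\left(B,a \right)} = B - \frac{1}{3} = - \frac{1}{3} + B$)
$r{\left(L,o \right)} = - \frac{215 L}{364} - \frac{67 o}{3}$ ($r{\left(L,o \right)} = \frac{645}{-1092} L + \left(- \frac{1}{3} - 22\right) o = 645 \left(- \frac{1}{1092}\right) L - \frac{67 o}{3} = - \frac{215 L}{364} - \frac{67 o}{3}$)
$757409 + r{\left(-1339,1551 \right)} = 757409 - \frac{947747}{28} = \frac{20259705}{28}$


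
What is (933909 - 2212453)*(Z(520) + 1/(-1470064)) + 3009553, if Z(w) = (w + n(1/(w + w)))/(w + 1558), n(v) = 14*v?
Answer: 16689109907442383/6205048265 ≈ 2.6896e+6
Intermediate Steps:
Z(w) = (w + 7/w)/(1558 + w) (Z(w) = (w + 14/(w + w))/(w + 1558) = (w + 14/((2*w)))/(1558 + w) = (w + 14*(1/(2*w)))/(1558 + w) = (w + 7/w)/(1558 + w))
(933909 - 2212453)*(Z(520) + 1/(-1470064)) + 3009553 = (933909 - 2212453)*((7 + 520²)/(520*(1558 + 520)) + 1/(-1470064)) + 3009553 = -1278544*((1/520)*(7 + 270400)/2078 - 1/1470064) + 3009553 = -1278544*((1/520)*(1/2078)*270407 - 1/1470064) + 3009553 = -1278544*(270407/1080560 - 1/1470064) + 3009553 = -1278544*12422328609/49640386120 + 3009553 = -1985311713633162/6205048265 + 3009553 = 16689109907442383/6205048265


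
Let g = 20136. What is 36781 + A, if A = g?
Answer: 56917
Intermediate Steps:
A = 20136
36781 + A = 36781 + 20136 = 56917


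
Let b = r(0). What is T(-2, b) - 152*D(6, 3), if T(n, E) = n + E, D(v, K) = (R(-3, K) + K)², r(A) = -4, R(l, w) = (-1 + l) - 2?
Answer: -1374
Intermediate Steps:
R(l, w) = -3 + l
D(v, K) = (-6 + K)² (D(v, K) = ((-3 - 3) + K)² = (-6 + K)²)
b = -4
T(n, E) = E + n
T(-2, b) - 152*D(6, 3) = (-4 - 2) - 152*(-6 + 3)² = -6 - 152*(-3)² = -6 - 152*9 = -6 - 1368 = -1374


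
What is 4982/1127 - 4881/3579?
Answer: 4109897/1344511 ≈ 3.0568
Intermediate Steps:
4982/1127 - 4881/3579 = 4982*(1/1127) - 4881*1/3579 = 4982/1127 - 1627/1193 = 4109897/1344511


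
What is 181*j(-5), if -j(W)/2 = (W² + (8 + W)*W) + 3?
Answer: -4706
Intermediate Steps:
j(W) = -6 - 2*W² - 2*W*(8 + W) (j(W) = -2*((W² + (8 + W)*W) + 3) = -2*((W² + W*(8 + W)) + 3) = -2*(3 + W² + W*(8 + W)) = -6 - 2*W² - 2*W*(8 + W))
181*j(-5) = 181*(-6 - 16*(-5) - 4*(-5)²) = 181*(-6 + 80 - 4*25) = 181*(-6 + 80 - 100) = 181*(-26) = -4706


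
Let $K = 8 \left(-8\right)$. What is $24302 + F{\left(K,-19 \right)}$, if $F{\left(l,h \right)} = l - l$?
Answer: $24302$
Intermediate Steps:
$K = -64$
$F{\left(l,h \right)} = 0$
$24302 + F{\left(K,-19 \right)} = 24302 + 0 = 24302$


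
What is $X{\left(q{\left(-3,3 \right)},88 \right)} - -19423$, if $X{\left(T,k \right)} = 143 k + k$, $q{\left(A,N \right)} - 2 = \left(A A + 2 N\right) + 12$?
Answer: $32095$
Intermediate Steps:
$q{\left(A,N \right)} = 14 + A^{2} + 2 N$ ($q{\left(A,N \right)} = 2 + \left(\left(A A + 2 N\right) + 12\right) = 2 + \left(\left(A^{2} + 2 N\right) + 12\right) = 2 + \left(12 + A^{2} + 2 N\right) = 14 + A^{2} + 2 N$)
$X{\left(T,k \right)} = 144 k$
$X{\left(q{\left(-3,3 \right)},88 \right)} - -19423 = 144 \cdot 88 - -19423 = 12672 + 19423 = 32095$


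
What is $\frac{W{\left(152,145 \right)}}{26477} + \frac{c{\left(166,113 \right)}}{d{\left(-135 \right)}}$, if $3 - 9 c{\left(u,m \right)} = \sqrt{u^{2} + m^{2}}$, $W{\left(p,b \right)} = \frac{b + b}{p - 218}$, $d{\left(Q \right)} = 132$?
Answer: $\frac{853}{361548} - \frac{5 \sqrt{1613}}{1188} \approx -0.16667$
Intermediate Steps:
$W{\left(p,b \right)} = \frac{2 b}{-218 + p}$
$c{\left(u,m \right)} = \frac{1}{3} - \frac{\sqrt{m^{2} + u^{2}}}{9}$ ($c{\left(u,m \right)} = \frac{1}{3} - \frac{\sqrt{u^{2} + m^{2}}}{9} = \frac{1}{3} - \frac{\sqrt{m^{2} + u^{2}}}{9}$)
$\frac{W{\left(152,145 \right)}}{26477} + \frac{c{\left(166,113 \right)}}{d{\left(-135 \right)}} = \frac{2 \cdot 145 \frac{1}{-218 + 152}}{26477} + \frac{\frac{1}{3} - \frac{\sqrt{113^{2} + 166^{2}}}{9}}{132} = 2 \cdot 145 \frac{1}{-66} \cdot \frac{1}{26477} + \left(\frac{1}{3} - \frac{\sqrt{12769 + 27556}}{9}\right) \frac{1}{132} = 2 \cdot 145 \left(- \frac{1}{66}\right) \frac{1}{26477} + \left(\frac{1}{3} - \frac{\sqrt{40325}}{9}\right) \frac{1}{132} = \left(- \frac{145}{33}\right) \frac{1}{26477} + \left(\frac{1}{3} - \frac{5 \sqrt{1613}}{9}\right) \frac{1}{132} = - \frac{5}{30129} + \left(\frac{1}{3} - \frac{5 \sqrt{1613}}{9}\right) \frac{1}{132} = - \frac{5}{30129} + \left(\frac{1}{396} - \frac{5 \sqrt{1613}}{1188}\right) = \frac{853}{361548} - \frac{5 \sqrt{1613}}{1188}$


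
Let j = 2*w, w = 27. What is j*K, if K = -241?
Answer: -13014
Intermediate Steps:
j = 54 (j = 2*27 = 54)
j*K = 54*(-241) = -13014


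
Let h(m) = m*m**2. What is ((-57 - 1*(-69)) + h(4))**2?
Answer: 5776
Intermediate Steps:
h(m) = m**3
((-57 - 1*(-69)) + h(4))**2 = ((-57 - 1*(-69)) + 4**3)**2 = ((-57 + 69) + 64)**2 = (12 + 64)**2 = 76**2 = 5776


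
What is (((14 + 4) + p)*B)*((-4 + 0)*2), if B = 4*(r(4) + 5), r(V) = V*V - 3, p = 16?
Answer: -19584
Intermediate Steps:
r(V) = -3 + V**2 (r(V) = V**2 - 3 = -3 + V**2)
B = 72 (B = 4*((-3 + 4**2) + 5) = 4*((-3 + 16) + 5) = 4*(13 + 5) = 4*18 = 72)
(((14 + 4) + p)*B)*((-4 + 0)*2) = (((14 + 4) + 16)*72)*((-4 + 0)*2) = ((18 + 16)*72)*(-4*2) = (34*72)*(-8) = 2448*(-8) = -19584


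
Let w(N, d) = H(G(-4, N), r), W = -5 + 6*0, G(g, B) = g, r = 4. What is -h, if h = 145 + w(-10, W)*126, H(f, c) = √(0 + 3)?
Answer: -145 - 126*√3 ≈ -363.24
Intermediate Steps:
H(f, c) = √3
W = -5 (W = -5 + 0 = -5)
w(N, d) = √3
h = 145 + 126*√3 (h = 145 + √3*126 = 145 + 126*√3 ≈ 363.24)
-h = -(145 + 126*√3) = -145 - 126*√3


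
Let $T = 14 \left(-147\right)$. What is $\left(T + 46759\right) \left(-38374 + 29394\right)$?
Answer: $-401414980$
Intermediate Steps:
$T = -2058$
$\left(T + 46759\right) \left(-38374 + 29394\right) = \left(-2058 + 46759\right) \left(-38374 + 29394\right) = 44701 \left(-8980\right) = -401414980$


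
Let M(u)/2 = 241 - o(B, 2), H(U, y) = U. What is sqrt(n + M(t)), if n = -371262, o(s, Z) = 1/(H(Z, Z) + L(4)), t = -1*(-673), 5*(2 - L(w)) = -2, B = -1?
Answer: I*sqrt(44864435)/11 ≈ 608.92*I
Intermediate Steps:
L(w) = 12/5 (L(w) = 2 - 1/5*(-2) = 2 + 2/5 = 12/5)
t = 673
o(s, Z) = 1/(12/5 + Z) (o(s, Z) = 1/(Z + 12/5) = 1/(12/5 + Z))
M(u) = 5297/11 (M(u) = 2*(241 - 5/(12 + 5*2)) = 2*(241 - 5/(12 + 10)) = 2*(241 - 5/22) = 2*(5297/22) = 5297/11)
sqrt(n + M(t)) = sqrt(-371262 + 5297/11) = sqrt(-4078585/11) = I*sqrt(44864435)/11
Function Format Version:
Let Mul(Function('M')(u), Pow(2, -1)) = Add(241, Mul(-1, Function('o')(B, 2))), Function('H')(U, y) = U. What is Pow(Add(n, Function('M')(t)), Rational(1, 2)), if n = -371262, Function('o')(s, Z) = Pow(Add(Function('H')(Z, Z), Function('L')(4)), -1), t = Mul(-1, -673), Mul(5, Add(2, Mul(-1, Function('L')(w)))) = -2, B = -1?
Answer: Mul(Rational(1, 11), I, Pow(44864435, Rational(1, 2))) ≈ Mul(608.92, I)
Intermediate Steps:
Function('L')(w) = Rational(12, 5) (Function('L')(w) = Add(2, Mul(Rational(-1, 5), -2)) = Add(2, Rational(2, 5)) = Rational(12, 5))
t = 673
Function('o')(s, Z) = Pow(Add(Rational(12, 5), Z), -1) (Function('o')(s, Z) = Pow(Add(Z, Rational(12, 5)), -1) = Pow(Add(Rational(12, 5), Z), -1))
Function('M')(u) = Rational(5297, 11) (Function('M')(u) = Mul(2, Add(241, Mul(-1, Mul(5, Pow(Add(12, Mul(5, 2)), -1))))) = Mul(2, Add(241, Mul(-1, Mul(5, Pow(Add(12, 10), -1))))) = Mul(2, Add(241, Mul(-1, Mul(5, Pow(22, -1))))) = Mul(2, Add(241, Mul(-1, Mul(5, Rational(1, 22))))) = Mul(2, Add(241, Mul(-1, Rational(5, 22)))) = Mul(2, Add(241, Rational(-5, 22))) = Mul(2, Rational(5297, 22)) = Rational(5297, 11))
Pow(Add(n, Function('M')(t)), Rational(1, 2)) = Pow(Add(-371262, Rational(5297, 11)), Rational(1, 2)) = Pow(Rational(-4078585, 11), Rational(1, 2)) = Mul(Rational(1, 11), I, Pow(44864435, Rational(1, 2)))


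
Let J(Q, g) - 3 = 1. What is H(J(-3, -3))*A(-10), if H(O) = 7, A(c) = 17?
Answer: 119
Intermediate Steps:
J(Q, g) = 4 (J(Q, g) = 3 + 1 = 4)
H(J(-3, -3))*A(-10) = 7*17 = 119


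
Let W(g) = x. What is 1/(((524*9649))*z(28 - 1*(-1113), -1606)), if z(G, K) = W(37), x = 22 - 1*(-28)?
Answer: 1/252803800 ≈ 3.9556e-9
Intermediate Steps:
x = 50 (x = 22 + 28 = 50)
W(g) = 50
z(G, K) = 50
1/(((524*9649))*z(28 - 1*(-1113), -1606)) = 1/((524*9649)*50) = (1/50)/5056076 = (1/5056076)*(1/50) = 1/252803800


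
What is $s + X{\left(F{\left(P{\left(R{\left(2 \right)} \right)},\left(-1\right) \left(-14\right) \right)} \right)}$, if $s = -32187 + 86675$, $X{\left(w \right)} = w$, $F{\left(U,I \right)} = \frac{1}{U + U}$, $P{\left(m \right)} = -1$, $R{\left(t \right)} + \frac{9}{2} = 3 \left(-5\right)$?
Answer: $\frac{108975}{2} \approx 54488.0$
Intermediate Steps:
$R{\left(t \right)} = - \frac{39}{2}$ ($R{\left(t \right)} = - \frac{9}{2} + 3 \left(-5\right) = - \frac{9}{2} - 15 = - \frac{39}{2}$)
$F{\left(U,I \right)} = \frac{1}{2 U}$
$s = 54488$
$s + X{\left(F{\left(P{\left(R{\left(2 \right)} \right)},\left(-1\right) \left(-14\right) \right)} \right)} = 54488 + \frac{1}{2 \left(-1\right)} = 54488 + \frac{1}{2} \left(-1\right) = 54488 - \frac{1}{2} = \frac{108975}{2}$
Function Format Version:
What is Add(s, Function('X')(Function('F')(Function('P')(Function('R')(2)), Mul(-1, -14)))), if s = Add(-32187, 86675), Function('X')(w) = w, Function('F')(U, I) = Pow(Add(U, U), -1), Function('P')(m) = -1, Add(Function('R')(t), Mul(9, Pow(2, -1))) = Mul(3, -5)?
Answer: Rational(108975, 2) ≈ 54488.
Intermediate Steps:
Function('R')(t) = Rational(-39, 2) (Function('R')(t) = Add(Rational(-9, 2), Mul(3, -5)) = Add(Rational(-9, 2), -15) = Rational(-39, 2))
Function('F')(U, I) = Mul(Rational(1, 2), Pow(U, -1)) (Function('F')(U, I) = Pow(Mul(2, U), -1) = Mul(Rational(1, 2), Pow(U, -1)))
s = 54488
Add(s, Function('X')(Function('F')(Function('P')(Function('R')(2)), Mul(-1, -14)))) = Add(54488, Mul(Rational(1, 2), Pow(-1, -1))) = Add(54488, Mul(Rational(1, 2), -1)) = Add(54488, Rational(-1, 2)) = Rational(108975, 2)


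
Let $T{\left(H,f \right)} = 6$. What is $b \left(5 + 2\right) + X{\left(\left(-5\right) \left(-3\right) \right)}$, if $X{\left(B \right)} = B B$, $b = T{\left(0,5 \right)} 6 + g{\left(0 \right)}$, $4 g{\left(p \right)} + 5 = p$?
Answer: $\frac{1873}{4} \approx 468.25$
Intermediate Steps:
$g{\left(p \right)} = - \frac{5}{4} + \frac{p}{4}$
$b = \frac{139}{4}$ ($b = 6 \cdot 6 + \left(- \frac{5}{4} + \frac{1}{4} \cdot 0\right) = 36 + \left(- \frac{5}{4} + 0\right) = 36 - \frac{5}{4} = \frac{139}{4} \approx 34.75$)
$X{\left(B \right)} = B^{2}$
$b \left(5 + 2\right) + X{\left(\left(-5\right) \left(-3\right) \right)} = \frac{139 \left(5 + 2\right)}{4} + \left(\left(-5\right) \left(-3\right)\right)^{2} = \frac{139}{4} \cdot 7 + 15^{2} = \frac{973}{4} + 225 = \frac{1873}{4}$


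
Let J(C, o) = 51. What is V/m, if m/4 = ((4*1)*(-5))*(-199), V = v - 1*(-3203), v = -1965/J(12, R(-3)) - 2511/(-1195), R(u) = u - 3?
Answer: 64328907/323414800 ≈ 0.19891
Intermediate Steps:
R(u) = -3 + u
v = -740038/20315 (v = -1965/51 - 2511/(-1195) = -1965*1/51 - 2511*(-1/1195) = -655/17 + 2511/1195 = -740038/20315 ≈ -36.428)
V = 64328907/20315 (V = -740038/20315 - 1*(-3203) = -740038/20315 + 3203 = 64328907/20315 ≈ 3166.6)
m = 15920 (m = 4*(((4*1)*(-5))*(-199)) = 4*((4*(-5))*(-199)) = 4*(-20*(-199)) = 4*3980 = 15920)
V/m = (64328907/20315)/15920 = (64328907/20315)*(1/15920) = 64328907/323414800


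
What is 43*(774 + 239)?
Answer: 43559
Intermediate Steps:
43*(774 + 239) = 43*1013 = 43559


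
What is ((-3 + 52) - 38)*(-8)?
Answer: -88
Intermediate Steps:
((-3 + 52) - 38)*(-8) = (49 - 38)*(-8) = 11*(-8) = -88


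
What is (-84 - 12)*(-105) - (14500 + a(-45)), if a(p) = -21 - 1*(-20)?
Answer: -4419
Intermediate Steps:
a(p) = -1 (a(p) = -21 + 20 = -1)
(-84 - 12)*(-105) - (14500 + a(-45)) = (-84 - 12)*(-105) - (14500 - 1) = -96*(-105) - 1*14499 = 10080 - 14499 = -4419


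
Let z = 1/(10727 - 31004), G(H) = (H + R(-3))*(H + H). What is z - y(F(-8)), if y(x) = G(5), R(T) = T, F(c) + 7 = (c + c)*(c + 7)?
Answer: -405541/20277 ≈ -20.000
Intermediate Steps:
F(c) = -7 + 2*c*(7 + c) (F(c) = -7 + (c + c)*(c + 7) = -7 + (2*c)*(7 + c) = -7 + 2*c*(7 + c))
G(H) = 2*H*(-3 + H) (G(H) = (H - 3)*(H + H) = (-3 + H)*(2*H) = 2*H*(-3 + H))
y(x) = 20 (y(x) = 2*5*(-3 + 5) = 2*5*2 = 20)
z = -1/20277 (z = 1/(-20277) = -1/20277 ≈ -4.9317e-5)
z - y(F(-8)) = -1/20277 - 1*20 = -1/20277 - 20 = -405541/20277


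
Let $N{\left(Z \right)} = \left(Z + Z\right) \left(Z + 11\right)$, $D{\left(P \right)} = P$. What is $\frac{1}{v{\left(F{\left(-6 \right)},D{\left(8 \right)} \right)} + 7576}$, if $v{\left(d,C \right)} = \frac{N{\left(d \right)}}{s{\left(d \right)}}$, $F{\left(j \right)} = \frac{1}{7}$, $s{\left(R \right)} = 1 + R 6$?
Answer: $\frac{7}{53044} \approx 0.00013197$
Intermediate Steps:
$s{\left(R \right)} = 1 + 6 R$
$N{\left(Z \right)} = 2 Z \left(11 + Z\right)$
$F{\left(j \right)} = \frac{1}{7}$
$v{\left(d,C \right)} = \frac{2 d \left(11 + d\right)}{1 + 6 d}$
$\frac{1}{v{\left(F{\left(-6 \right)},D{\left(8 \right)} \right)} + 7576} = \frac{1}{2 \cdot \frac{1}{7} \frac{1}{1 + 6 \cdot \frac{1}{7}} \left(11 + \frac{1}{7}\right) + 7576} = \frac{1}{2 \cdot \frac{1}{7} \frac{1}{1 + \frac{6}{7}} \cdot \frac{78}{7} + 7576} = \frac{1}{2 \cdot \frac{1}{7} \frac{1}{\frac{13}{7}} \cdot \frac{78}{7} + 7576} = \frac{1}{2 \cdot \frac{1}{7} \cdot \frac{7}{13} \cdot \frac{78}{7} + 7576} = \frac{1}{\frac{12}{7} + 7576} = \frac{1}{\frac{53044}{7}} = \frac{7}{53044}$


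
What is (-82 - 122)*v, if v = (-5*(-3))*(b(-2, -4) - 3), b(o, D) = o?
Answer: 15300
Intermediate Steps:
v = -75 (v = (-5*(-3))*(-2 - 3) = 15*(-5) = -75)
(-82 - 122)*v = (-82 - 122)*(-75) = -204*(-75) = 15300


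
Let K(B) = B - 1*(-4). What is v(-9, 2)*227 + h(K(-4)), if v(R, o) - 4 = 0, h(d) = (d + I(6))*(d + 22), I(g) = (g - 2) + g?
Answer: 1128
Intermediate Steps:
I(g) = -2 + 2*g (I(g) = (-2 + g) + g = -2 + 2*g)
K(B) = 4 + B (K(B) = B + 4 = 4 + B)
h(d) = (10 + d)*(22 + d) (h(d) = (d + (-2 + 2*6))*(d + 22) = (d + (-2 + 12))*(22 + d) = (d + 10)*(22 + d) = (10 + d)*(22 + d))
v(R, o) = 4 (v(R, o) = 4 + 0 = 4)
v(-9, 2)*227 + h(K(-4)) = 4*227 + (220 + (4 - 4)² + 32*(4 - 4)) = 908 + (220 + 0² + 32*0) = 908 + (220 + 0 + 0) = 908 + 220 = 1128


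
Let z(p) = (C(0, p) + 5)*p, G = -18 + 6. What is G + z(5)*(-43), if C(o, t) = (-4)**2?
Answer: -4527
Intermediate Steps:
G = -12
C(o, t) = 16
z(p) = 21*p (z(p) = (16 + 5)*p = 21*p)
G + z(5)*(-43) = -12 + (21*5)*(-43) = -12 + 105*(-43) = -12 - 4515 = -4527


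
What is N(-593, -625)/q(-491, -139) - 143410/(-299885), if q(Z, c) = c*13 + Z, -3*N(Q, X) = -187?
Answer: 186518009/413481438 ≈ 0.45109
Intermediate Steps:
N(Q, X) = 187/3 (N(Q, X) = -⅓*(-187) = 187/3)
q(Z, c) = Z + 13*c (q(Z, c) = 13*c + Z = Z + 13*c)
N(-593, -625)/q(-491, -139) - 143410/(-299885) = 187/(3*(-491 + 13*(-139))) - 143410/(-299885) = 187/(3*(-491 - 1807)) - 143410*(-1/299885) = (187/3)/(-2298) + 28682/59977 = (187/3)*(-1/2298) + 28682/59977 = -187/6894 + 28682/59977 = 186518009/413481438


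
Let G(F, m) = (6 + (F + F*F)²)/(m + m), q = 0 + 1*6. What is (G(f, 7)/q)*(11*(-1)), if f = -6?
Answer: -1661/14 ≈ -118.64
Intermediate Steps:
q = 6 (q = 0 + 6 = 6)
G(F, m) = (6 + (F + F²)²)/(2*m) (G(F, m) = (6 + (F + F²)²)/((2*m)) = (6 + (F + F²)²)*(1/(2*m)) = (6 + (F + F²)²)/(2*m))
(G(f, 7)/q)*(11*(-1)) = (((½)*(6 + (-6)²*(1 - 6)²)/7)/6)*(11*(-1)) = (((½)*(⅐)*(6 + 36*(-5)²))*(⅙))*(-11) = (((½)*(⅐)*(6 + 36*25))*(⅙))*(-11) = (((½)*(⅐)*(6 + 900))*(⅙))*(-11) = (((½)*(⅐)*906)*(⅙))*(-11) = ((453/7)*(⅙))*(-11) = (151/14)*(-11) = -1661/14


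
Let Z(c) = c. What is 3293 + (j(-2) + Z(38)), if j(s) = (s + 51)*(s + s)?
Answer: 3135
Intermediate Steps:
j(s) = 2*s*(51 + s) (j(s) = (51 + s)*(2*s) = 2*s*(51 + s))
3293 + (j(-2) + Z(38)) = 3293 + (2*(-2)*(51 - 2) + 38) = 3293 + (2*(-2)*49 + 38) = 3293 + (-196 + 38) = 3293 - 158 = 3135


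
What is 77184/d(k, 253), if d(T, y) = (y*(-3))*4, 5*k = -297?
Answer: -6432/253 ≈ -25.423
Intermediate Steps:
k = -297/5 (k = (1/5)*(-297) = -297/5 ≈ -59.400)
d(T, y) = -12*y (d(T, y) = -3*y*4 = -12*y)
77184/d(k, 253) = 77184/((-12*253)) = 77184/(-3036) = 77184*(-1/3036) = -6432/253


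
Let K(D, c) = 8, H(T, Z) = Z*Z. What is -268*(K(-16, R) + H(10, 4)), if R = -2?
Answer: -6432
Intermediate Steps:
H(T, Z) = Z²
-268*(K(-16, R) + H(10, 4)) = -268*(8 + 4²) = -268*(8 + 16) = -268*24 = -6432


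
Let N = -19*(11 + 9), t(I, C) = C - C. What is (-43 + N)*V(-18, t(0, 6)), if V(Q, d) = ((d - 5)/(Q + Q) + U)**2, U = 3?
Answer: -600143/144 ≈ -4167.7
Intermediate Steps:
t(I, C) = 0
V(Q, d) = (3 + (-5 + d)/(2*Q))**2 (V(Q, d) = ((d - 5)/(Q + Q) + 3)**2 = ((-5 + d)/((2*Q)) + 3)**2 = ((-5 + d)*(1/(2*Q)) + 3)**2 = ((-5 + d)/(2*Q) + 3)**2 = (3 + (-5 + d)/(2*Q))**2)
N = -380 (N = -19*20 = -380)
(-43 + N)*V(-18, t(0, 6)) = (-43 - 380)*((1/4)*(-5 + 0 + 6*(-18))**2/(-18)**2) = -423*(-5 + 0 - 108)**2/(4*324) = -423*(-113)**2/(4*324) = -423*12769/(4*324) = -423*12769/1296 = -600143/144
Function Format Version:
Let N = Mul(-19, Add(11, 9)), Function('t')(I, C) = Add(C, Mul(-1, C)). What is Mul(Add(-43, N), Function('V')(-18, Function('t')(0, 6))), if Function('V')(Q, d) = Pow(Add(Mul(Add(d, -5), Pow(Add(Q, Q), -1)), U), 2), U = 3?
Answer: Rational(-600143, 144) ≈ -4167.7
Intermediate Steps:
Function('t')(I, C) = 0
Function('V')(Q, d) = Pow(Add(3, Mul(Rational(1, 2), Pow(Q, -1), Add(-5, d))), 2) (Function('V')(Q, d) = Pow(Add(Mul(Add(d, -5), Pow(Add(Q, Q), -1)), 3), 2) = Pow(Add(Mul(Add(-5, d), Pow(Mul(2, Q), -1)), 3), 2) = Pow(Add(Mul(Add(-5, d), Mul(Rational(1, 2), Pow(Q, -1))), 3), 2) = Pow(Add(Mul(Rational(1, 2), Pow(Q, -1), Add(-5, d)), 3), 2) = Pow(Add(3, Mul(Rational(1, 2), Pow(Q, -1), Add(-5, d))), 2))
N = -380 (N = Mul(-19, 20) = -380)
Mul(Add(-43, N), Function('V')(-18, Function('t')(0, 6))) = Mul(Add(-43, -380), Mul(Rational(1, 4), Pow(-18, -2), Pow(Add(-5, 0, Mul(6, -18)), 2))) = Mul(-423, Mul(Rational(1, 4), Rational(1, 324), Pow(Add(-5, 0, -108), 2))) = Mul(-423, Mul(Rational(1, 4), Rational(1, 324), Pow(-113, 2))) = Mul(-423, Mul(Rational(1, 4), Rational(1, 324), 12769)) = Mul(-423, Rational(12769, 1296)) = Rational(-600143, 144)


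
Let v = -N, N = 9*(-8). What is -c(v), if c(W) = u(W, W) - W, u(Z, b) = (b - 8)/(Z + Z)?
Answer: 644/9 ≈ 71.556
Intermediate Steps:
u(Z, b) = (-8 + b)/(2*Z) (u(Z, b) = (-8 + b)/((2*Z)) = (-8 + b)*(1/(2*Z)) = (-8 + b)/(2*Z))
N = -72
v = 72 (v = -1*(-72) = 72)
c(W) = -W + (-8 + W)/(2*W) (c(W) = (-8 + W)/(2*W) - W = -W + (-8 + W)/(2*W))
-c(v) = -(1/2 - 1*72 - 4/72) = -(1/2 - 72 - 4*1/72) = -(1/2 - 72 - 1/18) = -1*(-644/9) = 644/9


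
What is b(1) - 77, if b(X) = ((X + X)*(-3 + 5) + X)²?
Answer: -52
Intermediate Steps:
b(X) = 25*X² (b(X) = ((2*X)*2 + X)² = (4*X + X)² = (5*X)² = 25*X²)
b(1) - 77 = 25*1² - 77 = 25*1 - 77 = 25 - 77 = -52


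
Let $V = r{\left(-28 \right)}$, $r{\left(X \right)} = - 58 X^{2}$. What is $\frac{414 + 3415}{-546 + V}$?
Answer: $- \frac{547}{6574} \approx -0.083207$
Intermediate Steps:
$V = -45472$ ($V = - 58 \left(-28\right)^{2} = \left(-58\right) 784 = -45472$)
$\frac{414 + 3415}{-546 + V} = \frac{414 + 3415}{-546 - 45472} = \frac{3829}{-46018} = 3829 \left(- \frac{1}{46018}\right) = - \frac{547}{6574}$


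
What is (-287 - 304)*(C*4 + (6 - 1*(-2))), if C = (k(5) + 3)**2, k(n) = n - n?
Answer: -26004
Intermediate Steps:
k(n) = 0
C = 9 (C = (0 + 3)**2 = 3**2 = 9)
(-287 - 304)*(C*4 + (6 - 1*(-2))) = (-287 - 304)*(9*4 + (6 - 1*(-2))) = -591*(36 + (6 + 2)) = -591*(36 + 8) = -591*44 = -26004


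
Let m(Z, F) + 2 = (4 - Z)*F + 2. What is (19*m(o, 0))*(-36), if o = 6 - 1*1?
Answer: 0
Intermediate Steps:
o = 5 (o = 6 - 1 = 5)
m(Z, F) = F*(4 - Z) (m(Z, F) = -2 + ((4 - Z)*F + 2) = -2 + (F*(4 - Z) + 2) = -2 + (2 + F*(4 - Z)) = F*(4 - Z))
(19*m(o, 0))*(-36) = (19*(0*(4 - 1*5)))*(-36) = (19*(0*(4 - 5)))*(-36) = (19*(0*(-1)))*(-36) = (19*0)*(-36) = 0*(-36) = 0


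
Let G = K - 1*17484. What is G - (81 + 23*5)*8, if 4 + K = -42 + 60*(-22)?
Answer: -20418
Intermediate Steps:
K = -1366 (K = -4 + (-42 + 60*(-22)) = -4 + (-42 - 1320) = -4 - 1362 = -1366)
G = -18850 (G = -1366 - 1*17484 = -1366 - 17484 = -18850)
G - (81 + 23*5)*8 = -18850 - (81 + 23*5)*8 = -18850 - (81 + 115)*8 = -18850 - 196*8 = -18850 - 1*1568 = -18850 - 1568 = -20418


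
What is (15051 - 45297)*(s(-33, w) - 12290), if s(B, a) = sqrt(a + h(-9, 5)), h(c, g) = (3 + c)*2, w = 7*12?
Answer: 371723340 - 181476*sqrt(2) ≈ 3.7147e+8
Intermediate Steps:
w = 84
h(c, g) = 6 + 2*c
s(B, a) = sqrt(-12 + a) (s(B, a) = sqrt(a + (6 + 2*(-9))) = sqrt(a + (6 - 18)) = sqrt(a - 12) = sqrt(-12 + a))
(15051 - 45297)*(s(-33, w) - 12290) = (15051 - 45297)*(sqrt(-12 + 84) - 12290) = -30246*(sqrt(72) - 12290) = -30246*(6*sqrt(2) - 12290) = -30246*(-12290 + 6*sqrt(2)) = 371723340 - 181476*sqrt(2)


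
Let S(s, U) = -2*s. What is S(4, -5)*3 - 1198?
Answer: -1222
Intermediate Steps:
S(4, -5)*3 - 1198 = -2*4*3 - 1198 = -8*3 - 1198 = -24 - 1198 = -1222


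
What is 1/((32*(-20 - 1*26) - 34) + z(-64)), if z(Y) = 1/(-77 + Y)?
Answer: -141/212347 ≈ -0.00066401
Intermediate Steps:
1/((32*(-20 - 1*26) - 34) + z(-64)) = 1/((32*(-20 - 1*26) - 34) + 1/(-77 - 64)) = 1/((32*(-20 - 26) - 34) + 1/(-141)) = 1/((32*(-46) - 34) - 1/141) = 1/((-1472 - 34) - 1/141) = 1/(-1506 - 1/141) = 1/(-212347/141) = -141/212347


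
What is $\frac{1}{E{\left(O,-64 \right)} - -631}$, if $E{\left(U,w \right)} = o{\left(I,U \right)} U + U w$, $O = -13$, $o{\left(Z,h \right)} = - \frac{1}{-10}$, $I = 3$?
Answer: $\frac{10}{14617} \approx 0.00068413$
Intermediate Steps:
$o{\left(Z,h \right)} = \frac{1}{10}$ ($o{\left(Z,h \right)} = \left(-1\right) \left(- \frac{1}{10}\right) = \frac{1}{10}$)
$E{\left(U,w \right)} = \frac{U}{10} + U w$
$\frac{1}{E{\left(O,-64 \right)} - -631} = \frac{1}{- 13 \left(\frac{1}{10} - 64\right) - -631} = \frac{1}{\left(-13\right) \left(- \frac{639}{10}\right) + \left(-515 + 1146\right)} = \frac{1}{\frac{8307}{10} + 631} = \frac{1}{\frac{14617}{10}} = \frac{10}{14617}$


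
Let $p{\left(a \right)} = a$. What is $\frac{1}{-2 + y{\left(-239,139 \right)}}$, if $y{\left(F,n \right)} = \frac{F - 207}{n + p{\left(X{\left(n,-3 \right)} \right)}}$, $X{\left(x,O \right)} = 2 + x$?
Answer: $- \frac{140}{503} \approx -0.27833$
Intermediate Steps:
$y{\left(F,n \right)} = \frac{-207 + F}{2 + 2 n}$ ($y{\left(F,n \right)} = \frac{F - 207}{n + \left(2 + n\right)} = \frac{-207 + F}{2 + 2 n}$)
$\frac{1}{-2 + y{\left(-239,139 \right)}} = \frac{1}{-2 + \frac{-207 - 239}{2 \left(1 + 139\right)}} = \frac{1}{-2 + \frac{1}{2} \cdot \frac{1}{140} \left(-446\right)} = \frac{1}{-2 - \frac{223}{140}} = \frac{1}{- \frac{503}{140}} = - \frac{140}{503}$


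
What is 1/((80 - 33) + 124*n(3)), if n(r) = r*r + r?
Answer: 1/1535 ≈ 0.00065147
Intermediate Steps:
n(r) = r + r**2 (n(r) = r**2 + r = r + r**2)
1/((80 - 33) + 124*n(3)) = 1/((80 - 33) + 124*(3*(1 + 3))) = 1/(47 + 124*(3*4)) = 1/(47 + 124*12) = 1/(47 + 1488) = 1/1535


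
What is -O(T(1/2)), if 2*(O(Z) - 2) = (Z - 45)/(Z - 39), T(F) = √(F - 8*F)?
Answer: -15713/6098 - 3*I*√14/3049 ≈ -2.5767 - 0.0036815*I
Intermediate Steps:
T(F) = √7*√(-F) (T(F) = √(-7*F) = √7*√(-F))
O(Z) = 2 + (-45 + Z)/(2*(-39 + Z)) (O(Z) = 2 + ((Z - 45)/(Z - 39))/2 = 2 + ((-45 + Z)/(-39 + Z))/2 = 2 + (-45 + Z)/(2*(-39 + Z)))
-O(T(1/2)) = -(-201 + 5*(√7*√(-1/2)))/(2*(-39 + √7*√(-1/2))) = -(-201 + 5*(√7*√(-1*½)))/(2*(-39 + √7*√(-1*½))) = -(-201 + 5*(√7*√(-½)))/(2*(-39 + √7*√(-½))) = -(-201 + 5*(√7*(I*√2/2)))/(2*(-39 + √7*(I*√2/2))) = -(-201 + 5*(I*√14/2))/(2*(-39 + I*√14/2)) = -(-201 + 5*I*√14/2)/(2*(-39 + I*√14/2))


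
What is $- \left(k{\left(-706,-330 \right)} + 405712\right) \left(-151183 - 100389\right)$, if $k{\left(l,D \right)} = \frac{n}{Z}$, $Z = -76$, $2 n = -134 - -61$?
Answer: $\frac{3878504203221}{38} \approx 1.0207 \cdot 10^{11}$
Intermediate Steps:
$n = - \frac{73}{2}$ ($n = \frac{-134 - -61}{2} = \frac{-134 + 61}{2} = \frac{1}{2} \left(-73\right) = - \frac{73}{2} \approx -36.5$)
$k{\left(l,D \right)} = \frac{73}{152}$ ($k{\left(l,D \right)} = - \frac{73}{2 \left(-76\right)} = \left(- \frac{73}{2}\right) \left(- \frac{1}{76}\right) = \frac{73}{152}$)
$- \left(k{\left(-706,-330 \right)} + 405712\right) \left(-151183 - 100389\right) = - \left(\frac{73}{152} + 405712\right) \left(-151183 - 100389\right) = - \frac{61668297 \left(-251572\right)}{152} = \left(-1\right) \left(- \frac{3878504203221}{38}\right) = \frac{3878504203221}{38}$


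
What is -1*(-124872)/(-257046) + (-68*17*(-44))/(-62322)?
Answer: -102238532/78527553 ≈ -1.3019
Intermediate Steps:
-1*(-124872)/(-257046) + (-68*17*(-44))/(-62322) = 124872*(-1/257046) - 1156*(-44)*(-1/62322) = -20812/42841 + 50864*(-1/62322) = -20812/42841 - 1496/1833 = -102238532/78527553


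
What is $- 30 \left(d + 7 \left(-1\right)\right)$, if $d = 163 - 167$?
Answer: $330$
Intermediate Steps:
$d = -4$ ($d = 163 - 167 = -4$)
$- 30 \left(d + 7 \left(-1\right)\right) = - 30 \left(-4 + 7 \left(-1\right)\right) = - 30 \left(-4 - 7\right) = \left(-30\right) \left(-11\right) = 330$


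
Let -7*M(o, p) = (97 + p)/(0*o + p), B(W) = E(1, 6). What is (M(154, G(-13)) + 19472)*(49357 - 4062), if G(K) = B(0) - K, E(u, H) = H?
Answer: 117298649700/133 ≈ 8.8194e+8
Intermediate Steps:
B(W) = 6
G(K) = 6 - K
M(o, p) = -(97 + p)/(7*p) (M(o, p) = -(97 + p)/(7*(0*o + p)) = -(97 + p)/(7*(0 + p)) = -(97 + p)/(7*p))
(M(154, G(-13)) + 19472)*(49357 - 4062) = ((-97 - (6 - 1*(-13)))/(7*(6 - 1*(-13))) + 19472)*(49357 - 4062) = ((-97 - (6 + 13))/(7*(6 + 13)) + 19472)*45295 = ((⅐)*(-97 - 1*19)/19 + 19472)*45295 = ((⅐)*(1/19)*(-97 - 19) + 19472)*45295 = ((⅐)*(1/19)*(-116) + 19472)*45295 = (-116/133 + 19472)*45295 = (2589660/133)*45295 = 117298649700/133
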